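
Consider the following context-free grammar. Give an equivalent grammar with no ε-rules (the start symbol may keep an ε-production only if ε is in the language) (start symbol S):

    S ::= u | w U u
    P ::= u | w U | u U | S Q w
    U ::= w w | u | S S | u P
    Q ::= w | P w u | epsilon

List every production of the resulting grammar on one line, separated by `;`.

S ::= u | w U u; P ::= u | w U | u U | S Q w | S w; U ::= w w | u | S S | u P; Q ::= w | P w u

The nullable symbols are {Q}.
ε ∉ L(G), so no ε-production is kept.
Add the nullable-subset variants: P → S Q w gives S Q w | S w.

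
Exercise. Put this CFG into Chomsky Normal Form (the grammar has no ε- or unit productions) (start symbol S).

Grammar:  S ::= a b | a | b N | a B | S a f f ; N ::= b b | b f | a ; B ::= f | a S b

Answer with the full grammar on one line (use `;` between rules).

S ::= X1 X2 | a | X2 N | X1 B | S Y1; N ::= X2 X2 | X2 X3 | a; B ::= f | X1 Y3; X1 ::= a; X2 ::= b; X3 ::= f; Y1 ::= X1 Y2; Y2 ::= X3 X3; Y3 ::= S X2

Introduce a nonterminal for each terminal appearing in a rule of length ≥ 2: X1 → a, X2 → b, X3 → f.
Binarize each right-hand side of length ≥ 3 by chaining fresh nonterminals (Y1, Y2, …): affected rules were S → S X1 X3 X3; B → X1 S X2.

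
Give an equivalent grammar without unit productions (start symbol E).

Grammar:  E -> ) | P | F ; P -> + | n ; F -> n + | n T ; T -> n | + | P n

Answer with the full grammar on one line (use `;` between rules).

E -> ) | + | n | n + | n T; P -> + | n; F -> n + | n T; T -> n | + | P n

Unit pairs: E ⇒* {F, P}.
For every A with A ⇒* B via unit rules, add B's non-unit alternatives to A; then delete every rule of the form X → Y.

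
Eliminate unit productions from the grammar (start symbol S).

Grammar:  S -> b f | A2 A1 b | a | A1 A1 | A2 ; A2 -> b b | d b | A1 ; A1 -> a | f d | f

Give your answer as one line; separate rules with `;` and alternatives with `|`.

Unit pairs: A2 ⇒* {A1}; S ⇒* {A1, A2}.
For every A with A ⇒* B via unit rules, add B's non-unit alternatives to A; then delete every rule of the form X → Y.

S -> b b | d b | a | f d | f | b f | A2 A1 b | A1 A1; A2 -> b b | d b | a | f d | f; A1 -> a | f d | f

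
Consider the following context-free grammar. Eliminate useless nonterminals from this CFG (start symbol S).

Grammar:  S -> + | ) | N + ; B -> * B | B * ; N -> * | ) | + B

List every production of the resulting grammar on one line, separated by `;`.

S -> + | ) | N +; N -> * | )

Generating nonterminals: {N, S}.
Reachable from S after that: {N, S}.
Removed useless symbols: {B} and every production mentioning them.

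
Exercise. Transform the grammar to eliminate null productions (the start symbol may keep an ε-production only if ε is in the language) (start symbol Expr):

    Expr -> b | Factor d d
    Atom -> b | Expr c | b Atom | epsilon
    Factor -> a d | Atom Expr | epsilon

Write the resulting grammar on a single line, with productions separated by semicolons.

Expr -> b | Factor d d | d d; Atom -> b | Expr c | b Atom; Factor -> a d | Atom Expr | Expr

Nullable set = {Atom, Factor}.
ε ∉ L(G), so no ε-production is kept.
Expand every rule over subsets of its nullable positions: Expr → Factor d d gives Factor d d | d d. Factor → Atom Expr gives Atom Expr | Expr.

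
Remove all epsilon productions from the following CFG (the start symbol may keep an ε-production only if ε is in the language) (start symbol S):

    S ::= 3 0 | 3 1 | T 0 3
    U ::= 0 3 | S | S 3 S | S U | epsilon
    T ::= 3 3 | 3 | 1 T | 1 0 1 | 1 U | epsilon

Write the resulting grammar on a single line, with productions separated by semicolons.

The nullable symbols are {T, U}.
ε ∉ L(G), so no ε-production is kept.
Add the nullable-subset variants: S → T 0 3 gives T 0 3 | 0 3. T → 1 T gives 1 T | 1.

S ::= 3 0 | 3 1 | T 0 3 | 0 3; U ::= 0 3 | S | S 3 S | S U; T ::= 3 3 | 3 | 1 T | 1 | 1 0 1 | 1 U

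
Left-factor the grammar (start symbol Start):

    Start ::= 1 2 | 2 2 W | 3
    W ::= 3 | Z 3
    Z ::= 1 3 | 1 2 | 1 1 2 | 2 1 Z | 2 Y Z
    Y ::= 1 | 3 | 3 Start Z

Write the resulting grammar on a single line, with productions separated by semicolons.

Start ::= 1 2 | 2 2 W | 3; W ::= 3 | Z 3; Z ::= 1 Z1 | 2 Z2; Y ::= 1 | 3 Y1; Z1 ::= 3 | 2 | 1 2; Z2 ::= 1 Z | Y Z; Y1 ::= epsilon | Start Z

Z has alternatives sharing prefix '1': factor to Z → 1 Z1 with Z1 → 3 | 2 | 1 2.
Z has alternatives sharing prefix '2': factor to Z → 2 Z2 with Z2 → 1 Z | Y Z.
Y has alternatives sharing prefix '3': factor to Y → 3 Y1 with Y1 → ε | Start Z.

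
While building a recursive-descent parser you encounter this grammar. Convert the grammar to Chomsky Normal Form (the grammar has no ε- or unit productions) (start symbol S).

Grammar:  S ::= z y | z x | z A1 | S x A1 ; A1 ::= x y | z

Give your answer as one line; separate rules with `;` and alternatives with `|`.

S ::= X1 X2 | X1 X3 | X1 A1 | S Y1; A1 ::= X3 X2 | z; X1 ::= z; X2 ::= y; X3 ::= x; Y1 ::= X3 A1

Introduce a nonterminal for each terminal appearing in a rule of length ≥ 2: X1 → z, X2 → y, X3 → x.
Binarize each right-hand side of length ≥ 3 by chaining fresh nonterminals (Y1, Y2, …): affected rules were S → S X3 A1.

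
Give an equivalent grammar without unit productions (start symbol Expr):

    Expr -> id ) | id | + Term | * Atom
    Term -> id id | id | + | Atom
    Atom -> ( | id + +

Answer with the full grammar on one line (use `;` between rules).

Unit pairs: Term ⇒* {Atom}.
For each unit pair (A, B), copy every non-unit production of B to A, then drop all unit productions.

Expr -> id ) | id | + Term | * Atom; Term -> id id | id | + | ( | id + +; Atom -> ( | id + +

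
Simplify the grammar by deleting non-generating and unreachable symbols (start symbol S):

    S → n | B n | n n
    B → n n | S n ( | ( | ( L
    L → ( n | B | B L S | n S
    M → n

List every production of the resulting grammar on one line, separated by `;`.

S → n | B n | n n; B → n n | S n ( | ( | ( L; L → ( n | B | B L S | n S

Generating nonterminals: {B, L, M, S}.
Reachable from S after that: {B, L, S}.
Removed useless symbols: {M} and every production mentioning them.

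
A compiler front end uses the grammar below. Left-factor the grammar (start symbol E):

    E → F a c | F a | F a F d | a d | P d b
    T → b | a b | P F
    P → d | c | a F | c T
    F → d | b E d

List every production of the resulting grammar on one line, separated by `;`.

E has alternatives sharing prefix 'F a': factor to E → F a E' with E' → c | ε | F d.
P has alternatives sharing prefix 'c': factor to P → c P' with P' → ε | T.

E → a d | P d b | F a E'; T → b | a b | P F; P → d | a F | c P'; F → d | b E d; E' → c | ε | F d; P' → ε | T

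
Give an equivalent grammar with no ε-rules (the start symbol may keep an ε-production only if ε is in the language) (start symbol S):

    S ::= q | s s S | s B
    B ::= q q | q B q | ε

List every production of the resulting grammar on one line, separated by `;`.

The nullable symbols are {B}.
ε ∉ L(G), so no ε-production is kept.
For each production, add variants omitting each subset of nullable occurrences: S → s B gives s B | s.

S ::= q | s s S | s B | s; B ::= q q | q B q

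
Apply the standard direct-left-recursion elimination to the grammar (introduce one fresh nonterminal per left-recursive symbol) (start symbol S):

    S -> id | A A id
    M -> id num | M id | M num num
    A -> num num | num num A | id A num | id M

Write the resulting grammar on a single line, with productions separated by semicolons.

Directly left-recursive nonterminal: M.
For M: α = {id, num num}, β = {id num}. Rewrite as M → β M' and M' → α M' | ε.

S -> id | A A id; M -> id num M'; A -> num num | num num A | id A num | id M; M' -> id M' | num num M' | ε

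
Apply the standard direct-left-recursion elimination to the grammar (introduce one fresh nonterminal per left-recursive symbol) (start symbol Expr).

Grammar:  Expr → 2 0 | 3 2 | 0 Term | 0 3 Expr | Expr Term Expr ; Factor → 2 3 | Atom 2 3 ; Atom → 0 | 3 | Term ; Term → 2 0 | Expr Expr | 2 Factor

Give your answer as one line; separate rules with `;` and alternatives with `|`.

Expr → 2 0 Expr1 | 3 2 Expr1 | 0 Term Expr1 | 0 3 Expr Expr1; Factor → 2 3 | Atom 2 3; Atom → 0 | 3 | Term; Term → 2 0 | Expr Expr | 2 Factor; Expr1 → Term Expr Expr1 | epsilon

Directly left-recursive nonterminal: Expr.
For Expr: α = {Term Expr}, β = {2 0, 3 2, 0 Term, 0 3 Expr}. Rewrite as Expr → β Expr1 and Expr1 → α Expr1 | ε.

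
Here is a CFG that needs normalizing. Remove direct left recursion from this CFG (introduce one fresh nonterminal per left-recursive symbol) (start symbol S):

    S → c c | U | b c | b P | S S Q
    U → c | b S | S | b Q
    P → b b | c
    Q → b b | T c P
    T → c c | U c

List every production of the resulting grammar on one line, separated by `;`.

S → c c S' | U S' | b c S' | b P S'; U → c | b S | S | b Q; P → b b | c; Q → b b | T c P; T → c c | U c; S' → S Q S' | eps

Directly left-recursive nonterminal: S.
For S: α = {S Q}, β = {c c, U, b c, b P}. Rewrite as S → β S' and S' → α S' | ε.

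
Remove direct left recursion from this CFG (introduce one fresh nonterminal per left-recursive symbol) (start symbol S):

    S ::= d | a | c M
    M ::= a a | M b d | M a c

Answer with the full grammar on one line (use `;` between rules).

Directly left-recursive nonterminal: M.
For M: α = {b d, a c}, β = {a a}. Rewrite as M → β M' and M' → α M' | ε.

S ::= d | a | c M; M ::= a a M'; M' ::= b d M' | a c M' | eps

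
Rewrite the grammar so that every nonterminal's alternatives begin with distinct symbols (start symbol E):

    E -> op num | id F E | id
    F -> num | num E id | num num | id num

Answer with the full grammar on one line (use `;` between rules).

E -> op num | id E'; F -> id num | num F'; E' -> F E | ε; F' -> ε | E id | num

E has alternatives sharing prefix 'id': factor to E → id E' with E' → F E | ε.
F has alternatives sharing prefix 'num': factor to F → num F' with F' → ε | E id | num.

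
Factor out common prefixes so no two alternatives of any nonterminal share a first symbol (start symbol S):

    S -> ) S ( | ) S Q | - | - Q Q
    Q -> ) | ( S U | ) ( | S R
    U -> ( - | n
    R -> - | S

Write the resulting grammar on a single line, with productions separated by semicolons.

S has alternatives sharing prefix ') S': factor to S → ) S S' with S' → ( | Q.
S has alternatives sharing prefix '-': factor to S → - S'' with S'' → ε | Q Q.
Q has alternatives sharing prefix ')': factor to Q → ) Q' with Q' → ε | (.

S -> ) S S' | - S''; Q -> ( S U | S R | ) Q'; U -> ( - | n; R -> - | S; S' -> ( | Q; S'' -> ε | Q Q; Q' -> ε | (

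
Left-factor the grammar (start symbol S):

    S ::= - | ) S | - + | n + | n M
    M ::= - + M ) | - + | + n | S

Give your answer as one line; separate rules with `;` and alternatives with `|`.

S ::= ) S | - S' | n S''; M ::= + n | S | - + M'; S' ::= ε | +; S'' ::= + | M; M' ::= M ) | ε

S has alternatives sharing prefix '-': factor to S → - S' with S' → ε | +.
S has alternatives sharing prefix 'n': factor to S → n S'' with S'' → + | M.
M has alternatives sharing prefix '- +': factor to M → - + M' with M' → M ) | ε.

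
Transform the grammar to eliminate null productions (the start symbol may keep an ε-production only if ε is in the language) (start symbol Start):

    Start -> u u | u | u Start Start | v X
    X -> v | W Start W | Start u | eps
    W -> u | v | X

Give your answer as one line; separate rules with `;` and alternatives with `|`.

Start -> u u | u | u Start Start | v X | v; X -> v | W Start W | W Start | Start W | Start | Start u; W -> u | v | X

The nullable symbols are {W, X}.
ε ∉ L(G), so no ε-production is kept.
Expand every rule over subsets of its nullable positions: Start → v X gives v X | v. X → W Start W gives W Start W | W Start | Start W | Start.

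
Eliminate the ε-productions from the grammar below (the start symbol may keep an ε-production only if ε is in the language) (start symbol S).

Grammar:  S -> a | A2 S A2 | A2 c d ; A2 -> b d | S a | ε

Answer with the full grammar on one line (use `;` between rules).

S -> a | A2 S A2 | A2 S | S A2 | A2 c d | c d; A2 -> b d | S a

Nullable nonterminals: {A2}.
ε ∉ L(G), so no ε-production is kept.
Add the nullable-subset variants: S → A2 S A2 gives A2 S A2 | A2 S | S A2. S → A2 c d gives A2 c d | c d.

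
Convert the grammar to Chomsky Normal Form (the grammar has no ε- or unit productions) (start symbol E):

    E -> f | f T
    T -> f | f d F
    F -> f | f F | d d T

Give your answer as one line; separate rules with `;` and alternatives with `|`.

E -> f | X1 T; T -> f | X1 Y1; F -> f | X1 F | X2 Y2; X1 -> f; X2 -> d; Y1 -> X2 F; Y2 -> X2 T

Introduce a nonterminal for each terminal appearing in a rule of length ≥ 2: X1 → f, X2 → d.
Binarize each right-hand side of length ≥ 3 by chaining fresh nonterminals (Y1, Y2, …): affected rules were T → X1 X2 F; F → X2 X2 T.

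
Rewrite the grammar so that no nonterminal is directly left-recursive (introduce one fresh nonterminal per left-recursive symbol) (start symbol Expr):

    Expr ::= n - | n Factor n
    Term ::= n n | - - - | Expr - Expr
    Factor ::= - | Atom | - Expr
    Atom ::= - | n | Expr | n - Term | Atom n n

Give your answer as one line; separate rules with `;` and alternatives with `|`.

Expr ::= n - | n Factor n; Term ::= n n | - - - | Expr - Expr; Factor ::= - | Atom | - Expr; Atom ::= - Atom1 | n Atom1 | Expr Atom1 | n - Term Atom1; Atom1 ::= n n Atom1 | eps

Atom is directly left-recursive.
For Atom: α = {n n}, β = {-, n, Expr, n - Term}. Rewrite as Atom → β Atom1 and Atom1 → α Atom1 | ε.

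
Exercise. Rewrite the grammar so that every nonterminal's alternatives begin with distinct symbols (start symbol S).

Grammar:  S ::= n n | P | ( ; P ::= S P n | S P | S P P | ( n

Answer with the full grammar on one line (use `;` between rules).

P has alternatives sharing prefix 'S P': factor to P → S P P' with P' → n | ε | P.

S ::= n n | P | (; P ::= ( n | S P P'; P' ::= n | ε | P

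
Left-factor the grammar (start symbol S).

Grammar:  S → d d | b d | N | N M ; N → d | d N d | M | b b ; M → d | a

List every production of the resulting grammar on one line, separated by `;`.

S → d d | b d | N S'; N → M | b b | d N'; M → d | a; S' → ε | M; N' → ε | N d

S has alternatives sharing prefix 'N': factor to S → N S' with S' → ε | M.
N has alternatives sharing prefix 'd': factor to N → d N' with N' → ε | N d.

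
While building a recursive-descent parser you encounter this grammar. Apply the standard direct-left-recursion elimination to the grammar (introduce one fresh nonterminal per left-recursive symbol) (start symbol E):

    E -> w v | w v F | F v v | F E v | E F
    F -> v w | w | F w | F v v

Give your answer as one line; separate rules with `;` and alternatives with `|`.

Left recursion appears on E, F.
For E: α = {F}, β = {w v, w v F, F v v, F E v}. Rewrite as E → β E' and E' → α E' | ε.
For F: α = {w, v v}, β = {v w, w}. Rewrite as F → β F' and F' → α F' | ε.

E -> w v E' | w v F E' | F v v E' | F E v E'; F -> v w F' | w F'; E' -> F E' | ε; F' -> w F' | v v F' | ε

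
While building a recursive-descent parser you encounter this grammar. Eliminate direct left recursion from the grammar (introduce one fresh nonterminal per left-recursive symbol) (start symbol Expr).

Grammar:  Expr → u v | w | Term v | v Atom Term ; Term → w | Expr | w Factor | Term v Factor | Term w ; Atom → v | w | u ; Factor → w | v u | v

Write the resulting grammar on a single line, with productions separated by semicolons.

Directly left-recursive nonterminal: Term.
For Term: α = {v Factor, w}, β = {w, Expr, w Factor}. Rewrite as Term → β Term1 and Term1 → α Term1 | ε.

Expr → u v | w | Term v | v Atom Term; Term → w Term1 | Expr Term1 | w Factor Term1; Atom → v | w | u; Factor → w | v u | v; Term1 → v Factor Term1 | w Term1 | ε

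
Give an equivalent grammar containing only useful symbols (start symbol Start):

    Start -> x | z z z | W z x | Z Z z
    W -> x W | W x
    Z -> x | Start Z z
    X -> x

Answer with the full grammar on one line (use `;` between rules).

Start -> x | z z z | Z Z z; Z -> x | Start Z z

Generating nonterminals: {Start, X, Z}.
Reachable from Start after that: {Start, Z}.
Removed useless symbols: {W, X} and every production mentioning them.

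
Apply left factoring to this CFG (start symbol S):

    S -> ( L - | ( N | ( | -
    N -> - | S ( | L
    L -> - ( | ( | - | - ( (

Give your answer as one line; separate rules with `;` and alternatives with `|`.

S has alternatives sharing prefix '(': factor to S → ( S' with S' → L - | N | ε.
L has alternatives sharing prefix '-': factor to L → - L' with L' → ( | ε | ( (.
L' has alternatives sharing prefix '(': factor to L' → ( L'' with L'' → ε | (.

S -> - | ( S'; N -> - | S ( | L; L -> ( | - L'; S' -> L - | N | epsilon; L' -> epsilon | ( L''; L'' -> epsilon | (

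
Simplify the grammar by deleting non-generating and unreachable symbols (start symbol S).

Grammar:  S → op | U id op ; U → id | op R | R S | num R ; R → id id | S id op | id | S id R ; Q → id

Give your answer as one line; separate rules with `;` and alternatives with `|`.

S → op | U id op; U → id | op R | R S | num R; R → id id | S id op | id | S id R

Generating nonterminals: {Q, R, S, U}.
Reachable from S after that: {R, S, U}.
Removed useless symbols: {Q} and every production mentioning them.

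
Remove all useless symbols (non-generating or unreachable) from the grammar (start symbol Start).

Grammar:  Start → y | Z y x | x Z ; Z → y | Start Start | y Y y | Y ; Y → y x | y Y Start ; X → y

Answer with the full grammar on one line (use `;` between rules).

Generating nonterminals: {Start, X, Y, Z}.
Reachable from Start after that: {Start, Y, Z}.
Removed useless symbols: {X} and every production mentioning them.

Start → y | Z y x | x Z; Z → y | Start Start | y Y y | Y; Y → y x | y Y Start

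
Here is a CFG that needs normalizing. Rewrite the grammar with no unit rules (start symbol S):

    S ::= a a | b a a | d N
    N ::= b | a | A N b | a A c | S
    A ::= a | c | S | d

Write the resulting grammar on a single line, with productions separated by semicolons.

S ::= a a | b a a | d N; N ::= a a | b a a | d N | b | a | A N b | a A c; A ::= a a | b a a | d N | a | c | d

Unit pairs: A ⇒* {S}; N ⇒* {S}.
Replace each nonterminal's rules with the union of the non-unit rules of every nonterminal it unit-derives.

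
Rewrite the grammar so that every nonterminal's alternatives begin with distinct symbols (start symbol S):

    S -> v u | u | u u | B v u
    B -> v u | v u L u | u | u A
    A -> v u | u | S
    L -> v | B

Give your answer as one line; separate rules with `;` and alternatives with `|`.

S has alternatives sharing prefix 'u': factor to S → u S' with S' → ε | u.
B has alternatives sharing prefix 'v u': factor to B → v u B' with B' → ε | L u.
B has alternatives sharing prefix 'u': factor to B → u B'' with B'' → ε | A.

S -> v u | B v u | u S'; B -> v u B' | u B''; A -> v u | u | S; L -> v | B; S' -> eps | u; B' -> eps | L u; B'' -> eps | A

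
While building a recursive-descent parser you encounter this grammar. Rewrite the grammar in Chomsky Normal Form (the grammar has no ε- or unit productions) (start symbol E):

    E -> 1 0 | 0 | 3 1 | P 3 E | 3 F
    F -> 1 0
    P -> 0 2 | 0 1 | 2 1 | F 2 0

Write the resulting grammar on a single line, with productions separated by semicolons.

Introduce a nonterminal for each terminal appearing in a rule of length ≥ 2: X1 → 1, X2 → 0, X3 → 3, X4 → 2.
Binarize each right-hand side of length ≥ 3 by chaining fresh nonterminals (Y1, Y2, …): affected rules were E → P X3 E; P → F X4 X2.

E -> X1 X2 | 0 | X3 X1 | P Y1 | X3 F; F -> X1 X2; P -> X2 X4 | X2 X1 | X4 X1 | F Y2; X1 -> 1; X2 -> 0; X3 -> 3; X4 -> 2; Y1 -> X3 E; Y2 -> X4 X2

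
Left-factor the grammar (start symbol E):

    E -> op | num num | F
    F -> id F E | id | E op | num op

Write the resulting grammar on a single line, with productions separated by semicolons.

F has alternatives sharing prefix 'id': factor to F → id F' with F' → F E | ε.

E -> op | num num | F; F -> E op | num op | id F'; F' -> F E | epsilon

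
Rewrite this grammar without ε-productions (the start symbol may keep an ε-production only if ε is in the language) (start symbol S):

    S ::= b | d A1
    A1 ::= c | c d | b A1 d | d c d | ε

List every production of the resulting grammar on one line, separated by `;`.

Nullable set = {A1}.
ε ∉ L(G), so no ε-production is kept.
Expand every rule over subsets of its nullable positions: S → d A1 gives d A1 | d. A1 → b A1 d gives b A1 d | b d.

S ::= b | d A1 | d; A1 ::= c | c d | b A1 d | b d | d c d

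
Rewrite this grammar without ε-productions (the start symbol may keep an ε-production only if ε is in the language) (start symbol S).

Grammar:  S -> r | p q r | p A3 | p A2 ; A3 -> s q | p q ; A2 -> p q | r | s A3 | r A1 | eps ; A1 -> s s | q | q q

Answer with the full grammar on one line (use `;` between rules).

S -> r | p q r | p A3 | p A2 | p; A3 -> s q | p q; A2 -> p q | r | s A3 | r A1; A1 -> s s | q | q q

The nullable symbols are {A2}.
ε ∉ L(G), so no ε-production is kept.
Add the nullable-subset variants: S → p A2 gives p A2 | p.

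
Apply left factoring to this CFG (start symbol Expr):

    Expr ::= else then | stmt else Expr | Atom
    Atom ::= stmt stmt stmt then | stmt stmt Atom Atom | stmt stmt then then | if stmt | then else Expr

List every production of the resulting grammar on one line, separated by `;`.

Expr ::= else then | stmt else Expr | Atom; Atom ::= if stmt | then else Expr | stmt stmt Atom1; Atom1 ::= stmt then | Atom Atom | then then

Atom has alternatives sharing prefix 'stmt stmt': factor to Atom → stmt stmt Atom1 with Atom1 → stmt then | Atom Atom | then then.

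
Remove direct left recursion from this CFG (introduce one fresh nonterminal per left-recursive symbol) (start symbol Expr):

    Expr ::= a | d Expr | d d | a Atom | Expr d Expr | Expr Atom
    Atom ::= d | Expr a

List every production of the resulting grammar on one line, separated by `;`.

Expr ::= a Expr1 | d Expr Expr1 | d d Expr1 | a Atom Expr1; Atom ::= d | Expr a; Expr1 ::= d Expr Expr1 | Atom Expr1 | epsilon

Left recursion appears on Expr.
For Expr: α = {d Expr, Atom}, β = {a, d Expr, d d, a Atom}. Rewrite as Expr → β Expr1 and Expr1 → α Expr1 | ε.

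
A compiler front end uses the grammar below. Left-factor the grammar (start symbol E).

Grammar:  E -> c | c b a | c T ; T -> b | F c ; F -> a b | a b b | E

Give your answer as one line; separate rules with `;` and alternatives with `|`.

E has alternatives sharing prefix 'c': factor to E → c E' with E' → ε | b a | T.
F has alternatives sharing prefix 'a b': factor to F → a b F' with F' → ε | b.

E -> c E'; T -> b | F c; F -> E | a b F'; E' -> ε | b a | T; F' -> ε | b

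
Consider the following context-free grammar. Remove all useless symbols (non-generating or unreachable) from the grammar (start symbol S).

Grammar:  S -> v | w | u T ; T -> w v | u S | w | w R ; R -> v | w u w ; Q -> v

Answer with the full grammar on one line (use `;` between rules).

Generating nonterminals: {Q, R, S, T}.
Reachable from S after that: {R, S, T}.
Removed useless symbols: {Q} and every production mentioning them.

S -> v | w | u T; T -> w v | u S | w | w R; R -> v | w u w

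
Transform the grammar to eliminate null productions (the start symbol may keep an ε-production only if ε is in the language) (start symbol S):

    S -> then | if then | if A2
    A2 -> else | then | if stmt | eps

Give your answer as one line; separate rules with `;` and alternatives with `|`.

S -> then | if then | if A2 | if; A2 -> else | then | if stmt

The nullable symbols are {A2}.
ε ∉ L(G), so no ε-production is kept.
For each production, add variants omitting each subset of nullable occurrences: S → if A2 gives if A2 | if.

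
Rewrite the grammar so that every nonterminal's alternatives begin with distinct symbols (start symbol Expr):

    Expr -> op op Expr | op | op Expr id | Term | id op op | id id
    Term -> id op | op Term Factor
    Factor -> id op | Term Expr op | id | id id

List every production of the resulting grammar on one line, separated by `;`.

Expr has alternatives sharing prefix 'op': factor to Expr → op Expr1 with Expr1 → op Expr | ε | Expr id.
Expr has alternatives sharing prefix 'id': factor to Expr → id Expr2 with Expr2 → op op | id.
Factor has alternatives sharing prefix 'id': factor to Factor → id Factor1 with Factor1 → op | ε | id.

Expr -> Term | op Expr1 | id Expr2; Term -> id op | op Term Factor; Factor -> Term Expr op | id Factor1; Expr1 -> op Expr | ε | Expr id; Expr2 -> op op | id; Factor1 -> op | ε | id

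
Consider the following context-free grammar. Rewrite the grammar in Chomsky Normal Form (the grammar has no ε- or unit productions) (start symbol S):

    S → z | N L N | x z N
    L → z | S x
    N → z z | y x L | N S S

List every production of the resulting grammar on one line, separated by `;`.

S → z | N Y1 | X1 Y2; L → z | S X1; N → X2 X2 | X3 Y3 | N Y4; X1 → x; X2 → z; X3 → y; Y1 → L N; Y2 → X2 N; Y3 → X1 L; Y4 → S S

Introduce a nonterminal for each terminal appearing in a rule of length ≥ 2: X1 → x, X2 → z, X3 → y.
Binarize each right-hand side of length ≥ 3 by chaining fresh nonterminals (Y1, Y2, …): affected rules were S → N L N; S → X1 X2 N; N → X3 X1 L; N → N S S.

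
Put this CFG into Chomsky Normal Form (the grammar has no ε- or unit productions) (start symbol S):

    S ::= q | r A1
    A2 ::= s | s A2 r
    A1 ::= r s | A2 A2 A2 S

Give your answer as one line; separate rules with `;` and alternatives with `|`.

Introduce a nonterminal for each terminal appearing in a rule of length ≥ 2: X1 → r, X2 → s.
Binarize each right-hand side of length ≥ 3 by chaining fresh nonterminals (Y1, Y2, …): affected rules were A2 → X2 A2 X1; A1 → A2 A2 A2 S.

S ::= q | X1 A1; A2 ::= s | X2 Y1; A1 ::= X1 X2 | A2 Y2; X1 ::= r; X2 ::= s; Y1 ::= A2 X1; Y2 ::= A2 Y3; Y3 ::= A2 S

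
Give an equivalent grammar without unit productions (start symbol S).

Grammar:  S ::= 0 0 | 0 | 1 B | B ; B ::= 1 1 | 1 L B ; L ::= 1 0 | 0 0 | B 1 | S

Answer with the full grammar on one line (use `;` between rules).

Unit pairs: L ⇒* {B, S}; S ⇒* {B}.
For each unit pair (A, B), copy every non-unit production of B to A, then drop all unit productions.

S ::= 1 1 | 1 L B | 0 0 | 0 | 1 B; B ::= 1 1 | 1 L B; L ::= 1 0 | 0 0 | B 1 | 1 1 | 1 L B | 0 | 1 B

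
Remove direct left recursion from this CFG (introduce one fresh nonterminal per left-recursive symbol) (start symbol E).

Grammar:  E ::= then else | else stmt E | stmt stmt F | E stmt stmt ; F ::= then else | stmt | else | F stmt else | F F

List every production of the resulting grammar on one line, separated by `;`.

Left recursion appears on E, F.
For E: α = {stmt stmt}, β = {then else, else stmt E, stmt stmt F}. Rewrite as E → β E' and E' → α E' | ε.
For F: α = {stmt else, F}, β = {then else, stmt, else}. Rewrite as F → β F' and F' → α F' | ε.

E ::= then else E' | else stmt E E' | stmt stmt F E'; F ::= then else F' | stmt F' | else F'; E' ::= stmt stmt E' | epsilon; F' ::= stmt else F' | F F' | epsilon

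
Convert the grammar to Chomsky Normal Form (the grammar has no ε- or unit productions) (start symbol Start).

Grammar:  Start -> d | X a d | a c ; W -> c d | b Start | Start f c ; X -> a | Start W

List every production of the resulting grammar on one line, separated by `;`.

Start -> d | X Y1 | X1 X3; W -> X3 X2 | X4 Start | Start Y2; X -> a | Start W; X1 -> a; X2 -> d; X3 -> c; X4 -> b; X5 -> f; Y1 -> X1 X2; Y2 -> X5 X3

Introduce a nonterminal for each terminal appearing in a rule of length ≥ 2: X1 → a, X2 → d, X3 → c, X4 → b, X5 → f.
Binarize each right-hand side of length ≥ 3 by chaining fresh nonterminals (Y1, Y2, …): affected rules were Start → X X1 X2; W → Start X5 X3.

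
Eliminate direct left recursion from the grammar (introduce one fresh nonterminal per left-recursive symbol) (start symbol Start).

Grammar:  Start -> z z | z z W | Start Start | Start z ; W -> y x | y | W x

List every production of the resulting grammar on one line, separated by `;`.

Start, W are directly left-recursive.
For Start: α = {Start, z}, β = {z z, z z W}. Rewrite as Start → β Start1 and Start1 → α Start1 | ε.
For W: α = {x}, β = {y x, y}. Rewrite as W → β W1 and W1 → α W1 | ε.

Start -> z z Start1 | z z W Start1; W -> y x W1 | y W1; Start1 -> Start Start1 | z Start1 | ε; W1 -> x W1 | ε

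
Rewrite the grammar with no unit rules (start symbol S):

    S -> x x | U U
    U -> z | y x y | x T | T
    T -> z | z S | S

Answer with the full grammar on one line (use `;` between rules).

S -> x x | U U; U -> z | y x y | x T | x x | U U | z S; T -> x x | U U | z | z S

Unit pairs: T ⇒* {S}; U ⇒* {S, T}.
For every A with A ⇒* B via unit rules, add B's non-unit alternatives to A; then delete every rule of the form X → Y.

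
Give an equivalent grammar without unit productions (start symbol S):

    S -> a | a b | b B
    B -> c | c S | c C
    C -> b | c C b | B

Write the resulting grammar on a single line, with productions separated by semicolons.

Unit pairs: C ⇒* {B}.
For every A with A ⇒* B via unit rules, add B's non-unit alternatives to A; then delete every rule of the form X → Y.

S -> a | a b | b B; B -> c | c S | c C; C -> c | c S | c C | b | c C b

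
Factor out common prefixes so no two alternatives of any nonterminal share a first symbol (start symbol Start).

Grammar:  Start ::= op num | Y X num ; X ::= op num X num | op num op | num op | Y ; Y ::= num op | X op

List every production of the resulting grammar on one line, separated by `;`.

X has alternatives sharing prefix 'op num': factor to X → op num X1 with X1 → X num | op.

Start ::= op num | Y X num; X ::= num op | Y | op num X1; Y ::= num op | X op; X1 ::= X num | op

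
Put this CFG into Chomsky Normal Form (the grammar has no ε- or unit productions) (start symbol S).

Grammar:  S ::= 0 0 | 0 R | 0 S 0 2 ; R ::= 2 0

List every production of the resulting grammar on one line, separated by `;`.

S ::= X1 X1 | X1 R | X1 Y1; R ::= X2 X1; X1 ::= 0; X2 ::= 2; Y1 ::= S Y2; Y2 ::= X1 X2

Introduce a nonterminal for each terminal appearing in a rule of length ≥ 2: X1 → 0, X2 → 2.
Binarize each right-hand side of length ≥ 3 by chaining fresh nonterminals (Y1, Y2, …): affected rules were S → X1 S X1 X2.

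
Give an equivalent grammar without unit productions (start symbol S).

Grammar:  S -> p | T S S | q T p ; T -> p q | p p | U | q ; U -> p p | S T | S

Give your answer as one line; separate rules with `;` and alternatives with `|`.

S -> p | T S S | q T p; T -> p p | S T | p | T S S | q T p | p q | q; U -> p p | S T | p | T S S | q T p

Unit pairs: T ⇒* {S, U}; U ⇒* {S}.
For every A with A ⇒* B via unit rules, add B's non-unit alternatives to A; then delete every rule of the form X → Y.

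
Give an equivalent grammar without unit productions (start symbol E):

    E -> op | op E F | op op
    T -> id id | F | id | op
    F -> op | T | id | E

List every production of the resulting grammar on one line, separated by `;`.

E -> op | op E F | op op; T -> op | op E F | op op | id | id id; F -> op | op E F | op op | id | id id

Unit pairs: F ⇒* {E, T}; T ⇒* {E, F}.
For every A with A ⇒* B via unit rules, add B's non-unit alternatives to A; then delete every rule of the form X → Y.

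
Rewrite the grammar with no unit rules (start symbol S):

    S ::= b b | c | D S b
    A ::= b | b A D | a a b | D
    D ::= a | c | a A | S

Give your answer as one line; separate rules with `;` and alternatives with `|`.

Unit pairs: A ⇒* {D, S}; D ⇒* {S}.
For each unit pair (A, B), copy every non-unit production of B to A, then drop all unit productions.

S ::= b b | c | D S b; A ::= b b | c | D S b | a | a A | b | b A D | a a b; D ::= b b | c | D S b | a | a A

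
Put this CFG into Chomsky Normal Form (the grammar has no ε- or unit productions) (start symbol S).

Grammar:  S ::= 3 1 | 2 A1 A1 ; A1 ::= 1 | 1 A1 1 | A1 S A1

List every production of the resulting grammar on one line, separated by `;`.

Introduce a nonterminal for each terminal appearing in a rule of length ≥ 2: X1 → 3, X2 → 1, X3 → 2.
Binarize each right-hand side of length ≥ 3 by chaining fresh nonterminals (Y1, Y2, …): affected rules were S → X3 A1 A1; A1 → X2 A1 X2; A1 → A1 S A1.

S ::= X1 X2 | X3 Y1; A1 ::= 1 | X2 Y2 | A1 Y3; X1 ::= 3; X2 ::= 1; X3 ::= 2; Y1 ::= A1 A1; Y2 ::= A1 X2; Y3 ::= S A1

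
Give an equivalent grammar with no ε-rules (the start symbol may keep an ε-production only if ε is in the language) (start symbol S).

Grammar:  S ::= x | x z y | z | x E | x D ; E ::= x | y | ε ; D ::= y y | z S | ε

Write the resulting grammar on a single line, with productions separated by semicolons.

S ::= x | x z y | z | x E | x D; E ::= x | y; D ::= y y | z S

The nullable symbols are {D, E}.
ε ∉ L(G), so no ε-production is kept.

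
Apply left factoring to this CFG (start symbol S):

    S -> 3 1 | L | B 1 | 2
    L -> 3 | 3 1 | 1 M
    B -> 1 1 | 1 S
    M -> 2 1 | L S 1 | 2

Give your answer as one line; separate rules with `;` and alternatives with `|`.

L has alternatives sharing prefix '3': factor to L → 3 L' with L' → ε | 1.
B has alternatives sharing prefix '1': factor to B → 1 B' with B' → 1 | S.
M has alternatives sharing prefix '2': factor to M → 2 M' with M' → 1 | ε.

S -> 3 1 | L | B 1 | 2; L -> 1 M | 3 L'; B -> 1 B'; M -> L S 1 | 2 M'; L' -> ε | 1; B' -> 1 | S; M' -> 1 | ε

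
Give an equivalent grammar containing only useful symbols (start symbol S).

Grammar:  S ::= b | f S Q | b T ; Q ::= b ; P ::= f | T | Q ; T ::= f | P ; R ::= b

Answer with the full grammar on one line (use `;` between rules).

S ::= b | f S Q | b T; Q ::= b; P ::= f | T | Q; T ::= f | P

Generating nonterminals: {P, Q, R, S, T}.
Reachable from S after that: {P, Q, S, T}.
Removed useless symbols: {R} and every production mentioning them.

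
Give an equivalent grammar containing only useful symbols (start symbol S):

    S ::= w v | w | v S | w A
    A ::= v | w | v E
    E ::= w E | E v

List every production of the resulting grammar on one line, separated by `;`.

S ::= w v | w | v S | w A; A ::= v | w

Generating nonterminals: {A, S}.
Reachable from S after that: {A, S}.
Removed useless symbols: {E} and every production mentioning them.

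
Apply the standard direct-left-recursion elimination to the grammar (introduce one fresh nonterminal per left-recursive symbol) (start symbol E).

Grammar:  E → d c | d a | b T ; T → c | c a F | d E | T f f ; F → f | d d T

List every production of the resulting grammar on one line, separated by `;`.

T is directly left-recursive.
For T: α = {f f}, β = {c, c a F, d E}. Rewrite as T → β T' and T' → α T' | ε.

E → d c | d a | b T; T → c T' | c a F T' | d E T'; F → f | d d T; T' → f f T' | eps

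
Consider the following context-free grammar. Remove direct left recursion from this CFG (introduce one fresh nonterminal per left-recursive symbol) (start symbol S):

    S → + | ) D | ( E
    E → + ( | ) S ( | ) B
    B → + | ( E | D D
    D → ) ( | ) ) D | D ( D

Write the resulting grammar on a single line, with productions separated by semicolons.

Directly left-recursive nonterminal: D.
For D: α = {( D}, β = {) (, ) ) D}. Rewrite as D → β D' and D' → α D' | ε.

S → + | ) D | ( E; E → + ( | ) S ( | ) B; B → + | ( E | D D; D → ) ( D' | ) ) D D'; D' → ( D D' | ε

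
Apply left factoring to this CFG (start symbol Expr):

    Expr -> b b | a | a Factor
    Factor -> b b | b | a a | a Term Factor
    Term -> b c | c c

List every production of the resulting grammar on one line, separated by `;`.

Expr has alternatives sharing prefix 'a': factor to Expr → a Expr1 with Expr1 → ε | Factor.
Factor has alternatives sharing prefix 'b': factor to Factor → b Factor1 with Factor1 → b | ε.
Factor has alternatives sharing prefix 'a': factor to Factor → a Factor2 with Factor2 → a | Term Factor.

Expr -> b b | a Expr1; Factor -> b Factor1 | a Factor2; Term -> b c | c c; Expr1 -> ε | Factor; Factor1 -> b | ε; Factor2 -> a | Term Factor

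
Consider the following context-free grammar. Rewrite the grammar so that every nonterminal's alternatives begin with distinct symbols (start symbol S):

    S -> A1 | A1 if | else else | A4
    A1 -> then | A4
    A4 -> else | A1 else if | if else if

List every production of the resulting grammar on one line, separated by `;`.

S -> else else | A4 | A1 S'; A1 -> then | A4; A4 -> else | A1 else if | if else if; S' -> ε | if

S has alternatives sharing prefix 'A1': factor to S → A1 S' with S' → ε | if.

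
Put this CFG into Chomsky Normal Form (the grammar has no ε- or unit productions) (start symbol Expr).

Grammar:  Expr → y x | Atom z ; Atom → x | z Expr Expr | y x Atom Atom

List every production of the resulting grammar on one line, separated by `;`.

Introduce a nonterminal for each terminal appearing in a rule of length ≥ 2: X1 → y, X2 → x, X3 → z.
Binarize each right-hand side of length ≥ 3 by chaining fresh nonterminals (Y1, Y2, …): affected rules were Atom → X3 Expr Expr; Atom → X1 X2 Atom Atom.

Expr → X1 X2 | Atom X3; Atom → x | X3 Y1 | X1 Y2; X1 → y; X2 → x; X3 → z; Y1 → Expr Expr; Y2 → X2 Y3; Y3 → Atom Atom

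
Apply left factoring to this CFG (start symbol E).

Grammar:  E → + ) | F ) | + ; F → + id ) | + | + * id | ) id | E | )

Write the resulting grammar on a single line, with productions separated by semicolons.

E → F ) | + E'; F → E | + F' | ) F''; E' → ) | ε; F' → id ) | ε | * id; F'' → id | ε

E has alternatives sharing prefix '+': factor to E → + E' with E' → ) | ε.
F has alternatives sharing prefix '+': factor to F → + F' with F' → id ) | ε | * id.
F has alternatives sharing prefix ')': factor to F → ) F'' with F'' → id | ε.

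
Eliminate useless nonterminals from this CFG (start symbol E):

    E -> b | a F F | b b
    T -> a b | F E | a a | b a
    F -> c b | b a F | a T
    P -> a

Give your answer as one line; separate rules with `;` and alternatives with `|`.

E -> b | a F F | b b; T -> a b | F E | a a | b a; F -> c b | b a F | a T

Generating nonterminals: {E, F, P, T}.
Reachable from E after that: {E, F, T}.
Removed useless symbols: {P} and every production mentioning them.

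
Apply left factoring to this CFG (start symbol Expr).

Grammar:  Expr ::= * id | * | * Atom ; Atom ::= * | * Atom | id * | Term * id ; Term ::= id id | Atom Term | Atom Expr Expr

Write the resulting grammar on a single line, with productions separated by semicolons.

Expr ::= * Expr1; Atom ::= id * | Term * id | * Atom1; Term ::= id id | Atom Term1; Expr1 ::= id | epsilon | Atom; Atom1 ::= epsilon | Atom; Term1 ::= Term | Expr Expr

Expr has alternatives sharing prefix '*': factor to Expr → * Expr1 with Expr1 → id | ε | Atom.
Atom has alternatives sharing prefix '*': factor to Atom → * Atom1 with Atom1 → ε | Atom.
Term has alternatives sharing prefix 'Atom': factor to Term → Atom Term1 with Term1 → Term | Expr Expr.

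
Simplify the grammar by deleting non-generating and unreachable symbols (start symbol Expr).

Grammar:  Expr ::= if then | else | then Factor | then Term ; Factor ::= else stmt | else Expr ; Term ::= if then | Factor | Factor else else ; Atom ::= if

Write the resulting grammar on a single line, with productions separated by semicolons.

Generating nonterminals: {Atom, Expr, Factor, Term}.
Reachable from Expr after that: {Expr, Factor, Term}.
Removed useless symbols: {Atom} and every production mentioning them.

Expr ::= if then | else | then Factor | then Term; Factor ::= else stmt | else Expr; Term ::= if then | Factor | Factor else else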